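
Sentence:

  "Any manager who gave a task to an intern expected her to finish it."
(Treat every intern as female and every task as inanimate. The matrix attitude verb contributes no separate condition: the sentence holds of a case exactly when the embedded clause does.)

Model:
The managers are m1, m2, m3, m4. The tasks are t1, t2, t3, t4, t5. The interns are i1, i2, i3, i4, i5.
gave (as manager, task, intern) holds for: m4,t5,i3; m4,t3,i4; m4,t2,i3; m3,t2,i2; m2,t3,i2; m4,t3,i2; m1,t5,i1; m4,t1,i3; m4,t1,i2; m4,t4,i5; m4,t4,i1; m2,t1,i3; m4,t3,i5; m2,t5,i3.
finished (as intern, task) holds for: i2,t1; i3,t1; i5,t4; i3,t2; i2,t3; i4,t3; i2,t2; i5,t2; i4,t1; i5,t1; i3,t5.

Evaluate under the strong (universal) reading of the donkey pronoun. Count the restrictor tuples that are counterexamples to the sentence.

"her" takes "an intern" as antecedent and "it" takes "a task"; both are donkey pronouns co-varying with the restrictor.
Strong reading: for every (m,t,i) with gave(m,t,i), finished(i,t).
Restrictor triples: (m1,t5,i1)→finished(i1,t5) ✗  (m2,t1,i3)→finished(i3,t1) ✓  (m2,t3,i2)→finished(i2,t3) ✓  (m2,t5,i3)→finished(i3,t5) ✓  (m3,t2,i2)→finished(i2,t2) ✓  (m4,t1,i2)→finished(i2,t1) ✓  (m4,t1,i3)→finished(i3,t1) ✓  (m4,t2,i3)→finished(i3,t2) ✓  (m4,t3,i2)→finished(i2,t3) ✓  (m4,t3,i4)→finished(i4,t3) ✓  (m4,t3,i5)→finished(i5,t3) ✗  (m4,t4,i1)→finished(i1,t4) ✗  (m4,t4,i5)→finished(i5,t4) ✓  (m4,t5,i3)→finished(i3,t5) ✓
Counterexamples (restrictor triples failing the scope): 3.

3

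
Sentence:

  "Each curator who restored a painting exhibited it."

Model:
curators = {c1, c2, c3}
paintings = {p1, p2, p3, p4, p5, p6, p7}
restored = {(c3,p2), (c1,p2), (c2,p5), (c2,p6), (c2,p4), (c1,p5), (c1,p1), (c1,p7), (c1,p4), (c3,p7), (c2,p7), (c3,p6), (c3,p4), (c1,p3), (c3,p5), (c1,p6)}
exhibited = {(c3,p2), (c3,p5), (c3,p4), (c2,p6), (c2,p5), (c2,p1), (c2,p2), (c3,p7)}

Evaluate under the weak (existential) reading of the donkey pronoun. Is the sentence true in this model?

False

"it" takes "a painting" as antecedent — a donkey pronoun bound across the clause boundary.
Weak reading: every curator c with some restored-painting has at least one restored-painting p such that exhibited(c,p).
Per curator: c1:✗  c2:✓  c3:✓
c1 has no witness among its restored-paintings.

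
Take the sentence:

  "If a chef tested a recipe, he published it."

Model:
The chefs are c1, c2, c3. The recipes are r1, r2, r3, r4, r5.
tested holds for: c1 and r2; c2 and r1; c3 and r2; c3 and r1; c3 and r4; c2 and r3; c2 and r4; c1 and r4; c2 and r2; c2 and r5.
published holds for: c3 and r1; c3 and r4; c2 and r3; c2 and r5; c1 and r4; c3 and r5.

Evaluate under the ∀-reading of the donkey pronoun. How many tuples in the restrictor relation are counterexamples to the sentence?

"it" takes "a recipe" as antecedent — a donkey pronoun bound across the clause boundary.
Strong reading: for every (c,r) with tested(c,r), published(c,r).
Restrictor pairs: (c1,r2) ✗  (c1,r4) ✓  (c2,r1) ✗  (c2,r2) ✗  (c2,r3) ✓  (c2,r4) ✗  (c2,r5) ✓  (c3,r1) ✓  (c3,r2) ✗  (c3,r4) ✓
Counterexamples (restrictor pairs failing the scope): 5.

5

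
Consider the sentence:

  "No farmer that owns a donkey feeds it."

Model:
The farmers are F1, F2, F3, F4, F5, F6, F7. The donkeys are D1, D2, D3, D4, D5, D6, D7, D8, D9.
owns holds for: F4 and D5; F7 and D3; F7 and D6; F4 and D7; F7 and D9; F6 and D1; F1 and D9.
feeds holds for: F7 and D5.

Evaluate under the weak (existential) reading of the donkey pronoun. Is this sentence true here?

"it" takes "a donkey" as antecedent — a donkey pronoun bound across the clause boundary.
Truth condition: for no (f,d) with owns(f,d) does feeds(f,d) hold.
Restrictor pairs — does the scope hold? (F1,D9):fails  (F4,D5):fails  (F4,D7):fails  (F6,D1):fails  (F7,D3):fails  (F7,D6):fails  (F7,D9):fails
Scope holds for no restrictor pair, so the sentence is true.

True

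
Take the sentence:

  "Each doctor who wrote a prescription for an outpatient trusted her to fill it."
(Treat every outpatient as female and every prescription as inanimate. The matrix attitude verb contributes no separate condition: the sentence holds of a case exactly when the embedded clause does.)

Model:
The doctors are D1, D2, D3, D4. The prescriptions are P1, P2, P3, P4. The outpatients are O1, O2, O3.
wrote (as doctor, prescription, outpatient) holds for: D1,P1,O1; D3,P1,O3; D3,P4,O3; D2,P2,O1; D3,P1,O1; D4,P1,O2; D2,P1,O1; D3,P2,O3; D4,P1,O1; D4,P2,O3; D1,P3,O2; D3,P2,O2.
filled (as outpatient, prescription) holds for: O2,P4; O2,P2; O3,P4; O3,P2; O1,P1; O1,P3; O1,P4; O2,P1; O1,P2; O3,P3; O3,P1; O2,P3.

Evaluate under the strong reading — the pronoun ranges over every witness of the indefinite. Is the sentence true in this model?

True

"her" takes "an outpatient" as antecedent and "it" takes "a prescription"; both are donkey pronouns co-varying with the restrictor.
Strong reading: for every (d,p,o) with wrote(d,p,o), filled(o,p).
Restrictor triples: (D1,P1,O1)→filled(O1,P1) ✓  (D1,P3,O2)→filled(O2,P3) ✓  (D2,P1,O1)→filled(O1,P1) ✓  (D2,P2,O1)→filled(O1,P2) ✓  (D3,P1,O1)→filled(O1,P1) ✓  (D3,P1,O3)→filled(O3,P1) ✓  (D3,P2,O2)→filled(O2,P2) ✓  (D3,P2,O3)→filled(O3,P2) ✓  (D3,P4,O3)→filled(O3,P4) ✓  (D4,P1,O1)→filled(O1,P1) ✓  (D4,P1,O2)→filled(O2,P1) ✓  (D4,P2,O3)→filled(O3,P2) ✓
Every restrictor triple satisfies the scope.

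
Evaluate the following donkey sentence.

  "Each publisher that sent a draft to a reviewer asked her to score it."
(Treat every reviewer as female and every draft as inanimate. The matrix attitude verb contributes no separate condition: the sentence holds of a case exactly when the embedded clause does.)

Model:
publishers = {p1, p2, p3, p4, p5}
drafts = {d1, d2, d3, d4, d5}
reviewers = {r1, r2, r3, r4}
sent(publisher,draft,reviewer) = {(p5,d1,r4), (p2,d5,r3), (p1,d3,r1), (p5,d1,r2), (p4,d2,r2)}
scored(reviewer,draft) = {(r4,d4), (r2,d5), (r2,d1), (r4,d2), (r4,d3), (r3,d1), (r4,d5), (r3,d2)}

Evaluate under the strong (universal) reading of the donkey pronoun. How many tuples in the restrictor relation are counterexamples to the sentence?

"her" takes "a reviewer" as antecedent and "it" takes "a draft"; both are donkey pronouns co-varying with the restrictor.
Strong reading: for every (p,d,r) with sent(p,d,r), scored(r,d).
Restrictor triples: (p1,d3,r1)→scored(r1,d3) ✗  (p2,d5,r3)→scored(r3,d5) ✗  (p4,d2,r2)→scored(r2,d2) ✗  (p5,d1,r2)→scored(r2,d1) ✓  (p5,d1,r4)→scored(r4,d1) ✗
Counterexamples (restrictor triples failing the scope): 4.

4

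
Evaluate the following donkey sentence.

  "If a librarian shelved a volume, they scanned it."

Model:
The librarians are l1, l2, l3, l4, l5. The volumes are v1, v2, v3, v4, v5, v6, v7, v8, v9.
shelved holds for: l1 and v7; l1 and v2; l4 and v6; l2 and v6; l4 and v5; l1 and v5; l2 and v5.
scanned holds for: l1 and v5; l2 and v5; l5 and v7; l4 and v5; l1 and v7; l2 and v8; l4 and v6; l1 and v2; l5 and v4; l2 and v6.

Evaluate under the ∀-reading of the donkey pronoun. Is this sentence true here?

True

"it" takes "a volume" as antecedent — a donkey pronoun bound across the clause boundary.
Strong reading: for every (l,v) with shelved(l,v), scanned(l,v).
Restrictor pairs: (l1,v2) ✓  (l1,v5) ✓  (l1,v7) ✓  (l2,v5) ✓  (l2,v6) ✓  (l4,v5) ✓  (l4,v6) ✓
Every restrictor pair satisfies the scope.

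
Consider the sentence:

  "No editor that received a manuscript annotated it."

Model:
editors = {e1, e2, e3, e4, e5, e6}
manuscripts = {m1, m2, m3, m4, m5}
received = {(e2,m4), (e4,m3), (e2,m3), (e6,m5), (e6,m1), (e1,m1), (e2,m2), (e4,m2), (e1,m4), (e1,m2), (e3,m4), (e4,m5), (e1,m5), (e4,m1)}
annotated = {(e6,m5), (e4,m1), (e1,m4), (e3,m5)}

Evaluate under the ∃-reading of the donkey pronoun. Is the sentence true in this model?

"it" takes "a manuscript" as antecedent — a donkey pronoun bound across the clause boundary.
Truth condition: for no (e,m) with received(e,m) does annotated(e,m) hold.
Restrictor pairs — does the scope hold? (e1,m1):fails  (e1,m2):fails  (e1,m4):holds  (e1,m5):fails  (e2,m2):fails  (e2,m3):fails  (e2,m4):fails  (e3,m4):fails  (e4,m1):holds  (e4,m2):fails  (e4,m3):fails  (e4,m5):fails  (e6,m1):fails  (e6,m5):holds
Scope holds for 3 pair(s), so the sentence is false.

False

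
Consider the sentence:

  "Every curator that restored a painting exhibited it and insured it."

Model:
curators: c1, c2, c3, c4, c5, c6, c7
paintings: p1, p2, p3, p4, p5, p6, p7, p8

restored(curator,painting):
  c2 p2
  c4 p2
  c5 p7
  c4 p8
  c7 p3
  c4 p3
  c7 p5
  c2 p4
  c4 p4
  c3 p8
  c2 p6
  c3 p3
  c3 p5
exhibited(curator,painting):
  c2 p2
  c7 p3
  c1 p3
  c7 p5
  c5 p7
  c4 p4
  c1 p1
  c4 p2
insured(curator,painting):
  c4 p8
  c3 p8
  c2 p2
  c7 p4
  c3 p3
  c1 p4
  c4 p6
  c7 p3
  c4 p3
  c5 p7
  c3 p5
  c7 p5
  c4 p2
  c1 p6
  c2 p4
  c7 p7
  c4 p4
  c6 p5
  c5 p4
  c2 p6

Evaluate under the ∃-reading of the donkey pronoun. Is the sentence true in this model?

"it" takes "a painting" as antecedent — a donkey pronoun bound across the clause boundary.
Weak reading: every curator c with some restored-painting has at least one restored-painting p such that exhibited(c,p) ∧ insured(c,p).
Per curator: c2:✓  c3:✗  c4:✓  c5:✓  c7:✓
c3 has no witness among its restored-paintings.

False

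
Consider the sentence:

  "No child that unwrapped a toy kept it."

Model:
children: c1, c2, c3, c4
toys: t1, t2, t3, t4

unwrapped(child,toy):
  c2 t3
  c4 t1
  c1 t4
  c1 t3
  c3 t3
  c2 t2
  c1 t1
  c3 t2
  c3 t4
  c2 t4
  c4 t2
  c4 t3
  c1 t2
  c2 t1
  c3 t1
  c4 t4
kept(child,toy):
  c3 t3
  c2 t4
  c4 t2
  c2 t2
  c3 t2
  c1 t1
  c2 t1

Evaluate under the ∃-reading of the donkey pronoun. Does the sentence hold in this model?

False

"it" takes "a toy" as antecedent — a donkey pronoun bound across the clause boundary.
Truth condition: for no (c,t) with unwrapped(c,t) does kept(c,t) hold.
Restrictor pairs — does the scope hold? (c1,t1):holds  (c1,t2):fails  (c1,t3):fails  (c1,t4):fails  (c2,t1):holds  (c2,t2):holds  (c2,t3):fails  (c2,t4):holds  (c3,t1):fails  (c3,t2):holds  (c3,t3):holds  (c3,t4):fails  (c4,t1):fails  (c4,t2):holds  (c4,t3):fails  (c4,t4):fails
Scope holds for 7 pair(s), so the sentence is false.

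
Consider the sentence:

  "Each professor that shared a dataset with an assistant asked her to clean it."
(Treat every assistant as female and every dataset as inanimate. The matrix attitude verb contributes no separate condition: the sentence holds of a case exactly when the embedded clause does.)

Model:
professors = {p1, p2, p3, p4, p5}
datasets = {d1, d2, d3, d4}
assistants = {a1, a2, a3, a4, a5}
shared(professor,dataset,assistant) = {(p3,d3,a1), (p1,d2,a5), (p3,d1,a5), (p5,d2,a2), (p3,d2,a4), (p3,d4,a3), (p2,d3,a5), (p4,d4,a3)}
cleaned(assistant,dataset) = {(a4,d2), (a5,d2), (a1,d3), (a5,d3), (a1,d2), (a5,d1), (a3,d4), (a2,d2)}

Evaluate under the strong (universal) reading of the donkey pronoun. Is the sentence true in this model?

True

"her" takes "an assistant" as antecedent and "it" takes "a dataset"; both are donkey pronouns co-varying with the restrictor.
Strong reading: for every (p,d,a) with shared(p,d,a), cleaned(a,d).
Restrictor triples: (p1,d2,a5)→cleaned(a5,d2) ✓  (p2,d3,a5)→cleaned(a5,d3) ✓  (p3,d1,a5)→cleaned(a5,d1) ✓  (p3,d2,a4)→cleaned(a4,d2) ✓  (p3,d3,a1)→cleaned(a1,d3) ✓  (p3,d4,a3)→cleaned(a3,d4) ✓  (p4,d4,a3)→cleaned(a3,d4) ✓  (p5,d2,a2)→cleaned(a2,d2) ✓
Every restrictor triple satisfies the scope.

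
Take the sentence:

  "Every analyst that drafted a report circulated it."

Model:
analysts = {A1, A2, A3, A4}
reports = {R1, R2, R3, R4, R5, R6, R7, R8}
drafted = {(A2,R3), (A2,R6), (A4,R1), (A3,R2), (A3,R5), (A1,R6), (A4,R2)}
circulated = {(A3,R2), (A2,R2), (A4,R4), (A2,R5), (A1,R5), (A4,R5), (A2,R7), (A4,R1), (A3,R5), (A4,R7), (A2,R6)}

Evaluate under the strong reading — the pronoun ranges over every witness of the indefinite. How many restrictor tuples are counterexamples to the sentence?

3

"it" takes "a report" as antecedent — a donkey pronoun bound across the clause boundary.
Strong reading: for every (a,r) with drafted(a,r), circulated(a,r).
Restrictor pairs: (A1,R6) ✗  (A2,R3) ✗  (A2,R6) ✓  (A3,R2) ✓  (A3,R5) ✓  (A4,R1) ✓  (A4,R2) ✗
Counterexamples (restrictor pairs failing the scope): 3.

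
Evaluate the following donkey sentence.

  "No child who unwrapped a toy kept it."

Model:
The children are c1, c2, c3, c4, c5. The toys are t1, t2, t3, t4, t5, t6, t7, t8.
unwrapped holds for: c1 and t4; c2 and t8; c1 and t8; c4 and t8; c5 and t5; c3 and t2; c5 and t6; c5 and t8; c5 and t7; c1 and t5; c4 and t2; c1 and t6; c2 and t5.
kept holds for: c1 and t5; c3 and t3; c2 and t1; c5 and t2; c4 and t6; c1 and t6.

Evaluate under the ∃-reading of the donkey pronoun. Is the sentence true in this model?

False

"it" takes "a toy" as antecedent — a donkey pronoun bound across the clause boundary.
Truth condition: for no (c,t) with unwrapped(c,t) does kept(c,t) hold.
Restrictor pairs — does the scope hold? (c1,t4):fails  (c1,t5):holds  (c1,t6):holds  (c1,t8):fails  (c2,t5):fails  (c2,t8):fails  (c3,t2):fails  (c4,t2):fails  (c4,t8):fails  (c5,t5):fails  (c5,t6):fails  (c5,t7):fails  (c5,t8):fails
Scope holds for 2 pair(s), so the sentence is false.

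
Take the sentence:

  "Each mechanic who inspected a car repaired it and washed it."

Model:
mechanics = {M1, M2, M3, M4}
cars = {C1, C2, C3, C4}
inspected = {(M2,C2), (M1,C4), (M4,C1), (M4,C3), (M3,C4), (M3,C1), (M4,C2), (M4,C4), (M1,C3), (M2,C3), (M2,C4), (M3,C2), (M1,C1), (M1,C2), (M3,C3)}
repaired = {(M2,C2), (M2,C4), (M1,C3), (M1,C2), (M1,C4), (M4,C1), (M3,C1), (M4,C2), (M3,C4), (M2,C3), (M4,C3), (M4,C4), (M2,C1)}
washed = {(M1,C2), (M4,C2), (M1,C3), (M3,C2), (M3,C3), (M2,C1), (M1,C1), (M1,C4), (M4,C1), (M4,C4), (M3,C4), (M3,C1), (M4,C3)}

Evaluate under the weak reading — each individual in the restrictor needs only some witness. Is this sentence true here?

"it" takes "a car" as antecedent — a donkey pronoun bound across the clause boundary.
Weak reading: every mechanic m with some inspected-car has at least one inspected-car c such that repaired(m,c) ∧ washed(m,c).
Per mechanic: M1:✓  M2:✗  M3:✓  M4:✓
M2 has no witness among its inspected-cars.

False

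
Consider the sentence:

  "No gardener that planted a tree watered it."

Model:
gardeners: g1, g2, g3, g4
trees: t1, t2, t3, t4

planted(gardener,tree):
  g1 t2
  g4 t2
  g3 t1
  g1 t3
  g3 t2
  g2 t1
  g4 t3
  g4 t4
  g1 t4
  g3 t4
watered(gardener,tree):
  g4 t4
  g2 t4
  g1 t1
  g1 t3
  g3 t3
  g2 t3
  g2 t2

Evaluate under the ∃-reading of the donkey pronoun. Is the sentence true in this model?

"it" takes "a tree" as antecedent — a donkey pronoun bound across the clause boundary.
Truth condition: for no (g,t) with planted(g,t) does watered(g,t) hold.
Restrictor pairs — does the scope hold? (g1,t2):fails  (g1,t3):holds  (g1,t4):fails  (g2,t1):fails  (g3,t1):fails  (g3,t2):fails  (g3,t4):fails  (g4,t2):fails  (g4,t3):fails  (g4,t4):holds
Scope holds for 2 pair(s), so the sentence is false.

False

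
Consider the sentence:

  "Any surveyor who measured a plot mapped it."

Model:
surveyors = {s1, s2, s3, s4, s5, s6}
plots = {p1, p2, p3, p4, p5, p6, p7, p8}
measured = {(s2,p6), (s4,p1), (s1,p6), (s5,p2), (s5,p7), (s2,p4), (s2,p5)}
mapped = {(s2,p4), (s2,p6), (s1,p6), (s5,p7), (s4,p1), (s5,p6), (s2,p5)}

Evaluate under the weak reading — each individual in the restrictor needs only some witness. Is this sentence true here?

True

"it" takes "a plot" as antecedent — a donkey pronoun bound across the clause boundary.
Weak reading: every surveyor s with some measured-plot has at least one measured-plot p such that mapped(s,p).
Per surveyor: s1:✓  s2:✓  s4:✓  s5:✓
Every surveyor in the restrictor has a witness.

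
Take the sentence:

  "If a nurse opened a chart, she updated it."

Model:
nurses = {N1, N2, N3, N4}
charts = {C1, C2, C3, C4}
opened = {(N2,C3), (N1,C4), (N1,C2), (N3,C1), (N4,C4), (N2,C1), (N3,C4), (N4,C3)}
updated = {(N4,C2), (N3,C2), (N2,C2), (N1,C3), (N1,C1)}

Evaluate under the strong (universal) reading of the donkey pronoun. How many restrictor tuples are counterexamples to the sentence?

8

"it" takes "a chart" as antecedent — a donkey pronoun bound across the clause boundary.
Strong reading: for every (n,c) with opened(n,c), updated(n,c).
Restrictor pairs: (N1,C2) ✗  (N1,C4) ✗  (N2,C1) ✗  (N2,C3) ✗  (N3,C1) ✗  (N3,C4) ✗  (N4,C3) ✗  (N4,C4) ✗
Counterexamples (restrictor pairs failing the scope): 8.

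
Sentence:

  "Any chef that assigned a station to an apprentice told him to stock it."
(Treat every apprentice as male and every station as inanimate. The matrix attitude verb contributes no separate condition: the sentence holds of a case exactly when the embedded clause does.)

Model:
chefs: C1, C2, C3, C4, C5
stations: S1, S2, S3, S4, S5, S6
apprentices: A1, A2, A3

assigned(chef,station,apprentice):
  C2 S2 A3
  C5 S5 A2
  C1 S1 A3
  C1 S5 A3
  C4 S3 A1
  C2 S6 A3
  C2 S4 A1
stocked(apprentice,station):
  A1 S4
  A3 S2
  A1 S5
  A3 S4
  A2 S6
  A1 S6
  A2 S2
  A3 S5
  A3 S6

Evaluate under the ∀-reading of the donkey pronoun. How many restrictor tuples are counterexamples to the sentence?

"him" takes "an apprentice" as antecedent and "it" takes "a station"; both are donkey pronouns co-varying with the restrictor.
Strong reading: for every (c,s,a) with assigned(c,s,a), stocked(a,s).
Restrictor triples: (C1,S1,A3)→stocked(A3,S1) ✗  (C1,S5,A3)→stocked(A3,S5) ✓  (C2,S2,A3)→stocked(A3,S2) ✓  (C2,S4,A1)→stocked(A1,S4) ✓  (C2,S6,A3)→stocked(A3,S6) ✓  (C4,S3,A1)→stocked(A1,S3) ✗  (C5,S5,A2)→stocked(A2,S5) ✗
Counterexamples (restrictor triples failing the scope): 3.

3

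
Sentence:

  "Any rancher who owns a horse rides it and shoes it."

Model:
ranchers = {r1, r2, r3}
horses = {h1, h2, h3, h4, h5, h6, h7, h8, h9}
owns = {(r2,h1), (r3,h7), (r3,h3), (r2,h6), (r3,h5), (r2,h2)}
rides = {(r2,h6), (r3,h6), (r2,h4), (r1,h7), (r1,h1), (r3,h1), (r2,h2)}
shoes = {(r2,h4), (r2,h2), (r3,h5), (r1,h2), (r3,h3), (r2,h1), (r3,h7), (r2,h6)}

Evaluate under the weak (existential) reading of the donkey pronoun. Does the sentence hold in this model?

"it" takes "a horse" as antecedent — a donkey pronoun bound across the clause boundary.
Weak reading: every rancher r with some owns-horse has at least one owns-horse h such that rides(r,h) ∧ shoes(r,h).
Per rancher: r2:✓  r3:✗
r3 has no witness among its owns-horses.

False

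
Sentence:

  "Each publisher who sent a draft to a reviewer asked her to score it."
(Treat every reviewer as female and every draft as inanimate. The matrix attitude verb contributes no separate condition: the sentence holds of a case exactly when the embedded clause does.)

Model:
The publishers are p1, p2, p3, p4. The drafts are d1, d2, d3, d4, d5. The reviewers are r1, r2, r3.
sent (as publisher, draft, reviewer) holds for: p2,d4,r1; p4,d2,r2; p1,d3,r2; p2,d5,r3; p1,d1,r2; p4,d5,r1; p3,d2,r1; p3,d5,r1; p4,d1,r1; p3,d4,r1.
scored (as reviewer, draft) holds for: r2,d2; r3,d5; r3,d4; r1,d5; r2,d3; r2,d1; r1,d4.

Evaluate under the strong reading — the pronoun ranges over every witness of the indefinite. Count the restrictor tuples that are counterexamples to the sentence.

"her" takes "a reviewer" as antecedent and "it" takes "a draft"; both are donkey pronouns co-varying with the restrictor.
Strong reading: for every (p,d,r) with sent(p,d,r), scored(r,d).
Restrictor triples: (p1,d1,r2)→scored(r2,d1) ✓  (p1,d3,r2)→scored(r2,d3) ✓  (p2,d4,r1)→scored(r1,d4) ✓  (p2,d5,r3)→scored(r3,d5) ✓  (p3,d2,r1)→scored(r1,d2) ✗  (p3,d4,r1)→scored(r1,d4) ✓  (p3,d5,r1)→scored(r1,d5) ✓  (p4,d1,r1)→scored(r1,d1) ✗  (p4,d2,r2)→scored(r2,d2) ✓  (p4,d5,r1)→scored(r1,d5) ✓
Counterexamples (restrictor triples failing the scope): 2.

2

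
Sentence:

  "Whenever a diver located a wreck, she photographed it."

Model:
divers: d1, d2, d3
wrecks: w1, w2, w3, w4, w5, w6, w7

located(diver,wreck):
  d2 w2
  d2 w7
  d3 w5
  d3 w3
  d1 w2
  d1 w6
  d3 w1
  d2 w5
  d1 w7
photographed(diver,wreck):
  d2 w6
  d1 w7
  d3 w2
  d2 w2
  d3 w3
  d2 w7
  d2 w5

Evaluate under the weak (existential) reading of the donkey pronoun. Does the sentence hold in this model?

True

"it" takes "a wreck" as antecedent — a donkey pronoun bound across the clause boundary.
Weak reading: every diver d with some located-wreck has at least one located-wreck w such that photographed(d,w).
Per diver: d1:✓  d2:✓  d3:✓
Every diver in the restrictor has a witness.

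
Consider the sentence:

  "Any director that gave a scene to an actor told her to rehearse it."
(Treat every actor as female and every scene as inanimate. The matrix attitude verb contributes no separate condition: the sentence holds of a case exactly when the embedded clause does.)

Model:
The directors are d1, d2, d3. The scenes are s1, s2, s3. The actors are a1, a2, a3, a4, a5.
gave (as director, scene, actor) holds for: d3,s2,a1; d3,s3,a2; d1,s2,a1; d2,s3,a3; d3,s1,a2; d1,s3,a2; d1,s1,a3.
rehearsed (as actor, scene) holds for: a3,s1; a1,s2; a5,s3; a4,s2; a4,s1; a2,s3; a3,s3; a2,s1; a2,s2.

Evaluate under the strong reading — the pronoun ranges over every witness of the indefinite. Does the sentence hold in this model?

True

"her" takes "an actor" as antecedent and "it" takes "a scene"; both are donkey pronouns co-varying with the restrictor.
Strong reading: for every (d,s,a) with gave(d,s,a), rehearsed(a,s).
Restrictor triples: (d1,s1,a3)→rehearsed(a3,s1) ✓  (d1,s2,a1)→rehearsed(a1,s2) ✓  (d1,s3,a2)→rehearsed(a2,s3) ✓  (d2,s3,a3)→rehearsed(a3,s3) ✓  (d3,s1,a2)→rehearsed(a2,s1) ✓  (d3,s2,a1)→rehearsed(a1,s2) ✓  (d3,s3,a2)→rehearsed(a2,s3) ✓
Every restrictor triple satisfies the scope.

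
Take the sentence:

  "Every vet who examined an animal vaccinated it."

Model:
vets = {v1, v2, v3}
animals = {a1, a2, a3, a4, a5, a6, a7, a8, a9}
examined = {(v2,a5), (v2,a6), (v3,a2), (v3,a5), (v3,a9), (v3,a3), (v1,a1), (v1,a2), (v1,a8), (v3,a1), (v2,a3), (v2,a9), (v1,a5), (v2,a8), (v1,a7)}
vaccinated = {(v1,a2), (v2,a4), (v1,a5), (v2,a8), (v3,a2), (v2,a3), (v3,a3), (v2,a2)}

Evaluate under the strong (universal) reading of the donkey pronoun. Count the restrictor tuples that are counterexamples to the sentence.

"it" takes "an animal" as antecedent — a donkey pronoun bound across the clause boundary.
Strong reading: for every (v,a) with examined(v,a), vaccinated(v,a).
Restrictor pairs: (v1,a1) ✗  (v1,a2) ✓  (v1,a5) ✓  (v1,a7) ✗  (v1,a8) ✗  (v2,a3) ✓  (v2,a5) ✗  (v2,a6) ✗  (v2,a8) ✓  (v2,a9) ✗  (v3,a1) ✗  (v3,a2) ✓  (v3,a3) ✓  (v3,a5) ✗  (v3,a9) ✗
Counterexamples (restrictor pairs failing the scope): 9.

9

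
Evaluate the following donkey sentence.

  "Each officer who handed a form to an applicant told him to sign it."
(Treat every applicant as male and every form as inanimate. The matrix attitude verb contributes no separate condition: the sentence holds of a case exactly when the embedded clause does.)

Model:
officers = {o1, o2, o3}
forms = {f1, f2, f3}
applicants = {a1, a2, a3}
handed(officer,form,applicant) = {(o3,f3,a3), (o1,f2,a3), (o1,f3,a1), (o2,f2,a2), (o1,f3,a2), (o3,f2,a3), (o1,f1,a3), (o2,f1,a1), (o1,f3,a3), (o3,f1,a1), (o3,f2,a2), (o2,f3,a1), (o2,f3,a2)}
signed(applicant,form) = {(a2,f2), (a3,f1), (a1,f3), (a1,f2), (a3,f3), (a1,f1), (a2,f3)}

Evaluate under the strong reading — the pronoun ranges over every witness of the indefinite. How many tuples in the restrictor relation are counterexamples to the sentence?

2

"him" takes "an applicant" as antecedent and "it" takes "a form"; both are donkey pronouns co-varying with the restrictor.
Strong reading: for every (o,f,a) with handed(o,f,a), signed(a,f).
Restrictor triples: (o1,f1,a3)→signed(a3,f1) ✓  (o1,f2,a3)→signed(a3,f2) ✗  (o1,f3,a1)→signed(a1,f3) ✓  (o1,f3,a2)→signed(a2,f3) ✓  (o1,f3,a3)→signed(a3,f3) ✓  (o2,f1,a1)→signed(a1,f1) ✓  (o2,f2,a2)→signed(a2,f2) ✓  (o2,f3,a1)→signed(a1,f3) ✓  (o2,f3,a2)→signed(a2,f3) ✓  (o3,f1,a1)→signed(a1,f1) ✓  (o3,f2,a2)→signed(a2,f2) ✓  (o3,f2,a3)→signed(a3,f2) ✗  (o3,f3,a3)→signed(a3,f3) ✓
Counterexamples (restrictor triples failing the scope): 2.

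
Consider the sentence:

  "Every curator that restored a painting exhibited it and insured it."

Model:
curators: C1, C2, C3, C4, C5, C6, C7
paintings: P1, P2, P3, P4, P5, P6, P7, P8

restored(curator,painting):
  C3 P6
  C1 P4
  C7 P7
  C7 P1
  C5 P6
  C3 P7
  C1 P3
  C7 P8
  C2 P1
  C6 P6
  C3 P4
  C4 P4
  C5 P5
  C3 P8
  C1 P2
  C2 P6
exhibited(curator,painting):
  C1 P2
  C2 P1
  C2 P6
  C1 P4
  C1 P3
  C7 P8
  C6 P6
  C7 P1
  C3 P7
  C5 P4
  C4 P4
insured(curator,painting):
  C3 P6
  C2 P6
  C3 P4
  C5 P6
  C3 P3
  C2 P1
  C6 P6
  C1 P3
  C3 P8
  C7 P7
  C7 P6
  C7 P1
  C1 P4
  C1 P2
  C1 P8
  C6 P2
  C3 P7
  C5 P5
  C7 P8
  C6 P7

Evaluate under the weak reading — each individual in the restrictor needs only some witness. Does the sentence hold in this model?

False

"it" takes "a painting" as antecedent — a donkey pronoun bound across the clause boundary.
Weak reading: every curator c with some restored-painting has at least one restored-painting p such that exhibited(c,p) ∧ insured(c,p).
Per curator: C1:✓  C2:✓  C3:✓  C4:✗  C5:✗  C6:✓  C7:✓
C4 has no witness among its restored-paintings.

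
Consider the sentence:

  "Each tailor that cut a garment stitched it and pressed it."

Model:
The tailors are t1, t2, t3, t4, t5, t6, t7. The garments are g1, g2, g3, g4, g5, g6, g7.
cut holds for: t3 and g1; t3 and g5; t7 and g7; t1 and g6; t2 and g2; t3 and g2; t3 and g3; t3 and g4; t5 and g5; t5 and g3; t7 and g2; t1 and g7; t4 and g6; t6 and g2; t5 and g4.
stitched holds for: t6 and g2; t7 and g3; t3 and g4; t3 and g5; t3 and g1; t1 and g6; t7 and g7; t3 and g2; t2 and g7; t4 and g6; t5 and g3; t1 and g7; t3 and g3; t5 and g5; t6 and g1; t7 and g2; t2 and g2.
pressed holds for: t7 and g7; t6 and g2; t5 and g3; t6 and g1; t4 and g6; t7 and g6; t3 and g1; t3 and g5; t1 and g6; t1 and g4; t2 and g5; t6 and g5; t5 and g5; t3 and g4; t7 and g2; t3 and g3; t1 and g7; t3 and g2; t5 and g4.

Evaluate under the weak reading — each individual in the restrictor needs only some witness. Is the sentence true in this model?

False

"it" takes "a garment" as antecedent — a donkey pronoun bound across the clause boundary.
Weak reading: every tailor t with some cut-garment has at least one cut-garment g such that stitched(t,g) ∧ pressed(t,g).
Per tailor: t1:✓  t2:✗  t3:✓  t4:✓  t5:✓  t6:✓  t7:✓
t2 has no witness among its cut-garments.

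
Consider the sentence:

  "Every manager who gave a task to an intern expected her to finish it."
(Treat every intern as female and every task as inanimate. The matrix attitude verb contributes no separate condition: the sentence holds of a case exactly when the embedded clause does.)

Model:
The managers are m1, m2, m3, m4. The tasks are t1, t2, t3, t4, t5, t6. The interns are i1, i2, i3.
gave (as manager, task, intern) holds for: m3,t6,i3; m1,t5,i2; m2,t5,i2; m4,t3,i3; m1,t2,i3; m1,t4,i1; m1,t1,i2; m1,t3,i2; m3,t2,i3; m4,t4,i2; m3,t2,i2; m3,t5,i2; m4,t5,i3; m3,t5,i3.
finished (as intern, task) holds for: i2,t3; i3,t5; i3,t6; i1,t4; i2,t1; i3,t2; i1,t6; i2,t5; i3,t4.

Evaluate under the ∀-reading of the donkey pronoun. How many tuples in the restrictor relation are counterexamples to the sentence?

3

"her" takes "an intern" as antecedent and "it" takes "a task"; both are donkey pronouns co-varying with the restrictor.
Strong reading: for every (m,t,i) with gave(m,t,i), finished(i,t).
Restrictor triples: (m1,t1,i2)→finished(i2,t1) ✓  (m1,t2,i3)→finished(i3,t2) ✓  (m1,t3,i2)→finished(i2,t3) ✓  (m1,t4,i1)→finished(i1,t4) ✓  (m1,t5,i2)→finished(i2,t5) ✓  (m2,t5,i2)→finished(i2,t5) ✓  (m3,t2,i2)→finished(i2,t2) ✗  (m3,t2,i3)→finished(i3,t2) ✓  (m3,t5,i2)→finished(i2,t5) ✓  (m3,t5,i3)→finished(i3,t5) ✓  (m3,t6,i3)→finished(i3,t6) ✓  (m4,t3,i3)→finished(i3,t3) ✗  (m4,t4,i2)→finished(i2,t4) ✗  (m4,t5,i3)→finished(i3,t5) ✓
Counterexamples (restrictor triples failing the scope): 3.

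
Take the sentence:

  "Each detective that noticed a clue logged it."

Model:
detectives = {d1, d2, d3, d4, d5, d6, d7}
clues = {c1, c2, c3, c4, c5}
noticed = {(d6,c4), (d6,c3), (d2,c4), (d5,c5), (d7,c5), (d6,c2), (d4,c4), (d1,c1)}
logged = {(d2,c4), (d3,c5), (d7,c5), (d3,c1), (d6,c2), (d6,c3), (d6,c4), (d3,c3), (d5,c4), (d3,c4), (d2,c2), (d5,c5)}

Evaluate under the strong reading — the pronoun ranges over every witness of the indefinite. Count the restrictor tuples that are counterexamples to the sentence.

"it" takes "a clue" as antecedent — a donkey pronoun bound across the clause boundary.
Strong reading: for every (d,c) with noticed(d,c), logged(d,c).
Restrictor pairs: (d1,c1) ✗  (d2,c4) ✓  (d4,c4) ✗  (d5,c5) ✓  (d6,c2) ✓  (d6,c3) ✓  (d6,c4) ✓  (d7,c5) ✓
Counterexamples (restrictor pairs failing the scope): 2.

2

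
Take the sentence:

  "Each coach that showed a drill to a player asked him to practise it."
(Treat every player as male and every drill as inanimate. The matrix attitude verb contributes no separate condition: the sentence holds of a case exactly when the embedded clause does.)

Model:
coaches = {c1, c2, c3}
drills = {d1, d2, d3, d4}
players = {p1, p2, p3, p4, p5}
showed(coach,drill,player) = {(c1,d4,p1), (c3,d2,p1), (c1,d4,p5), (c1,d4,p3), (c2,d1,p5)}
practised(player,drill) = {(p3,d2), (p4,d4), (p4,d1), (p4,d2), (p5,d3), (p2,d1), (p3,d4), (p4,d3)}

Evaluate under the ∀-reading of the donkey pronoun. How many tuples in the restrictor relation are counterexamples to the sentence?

"him" takes "a player" as antecedent and "it" takes "a drill"; both are donkey pronouns co-varying with the restrictor.
Strong reading: for every (c,d,p) with showed(c,d,p), practised(p,d).
Restrictor triples: (c1,d4,p1)→practised(p1,d4) ✗  (c1,d4,p3)→practised(p3,d4) ✓  (c1,d4,p5)→practised(p5,d4) ✗  (c2,d1,p5)→practised(p5,d1) ✗  (c3,d2,p1)→practised(p1,d2) ✗
Counterexamples (restrictor triples failing the scope): 4.

4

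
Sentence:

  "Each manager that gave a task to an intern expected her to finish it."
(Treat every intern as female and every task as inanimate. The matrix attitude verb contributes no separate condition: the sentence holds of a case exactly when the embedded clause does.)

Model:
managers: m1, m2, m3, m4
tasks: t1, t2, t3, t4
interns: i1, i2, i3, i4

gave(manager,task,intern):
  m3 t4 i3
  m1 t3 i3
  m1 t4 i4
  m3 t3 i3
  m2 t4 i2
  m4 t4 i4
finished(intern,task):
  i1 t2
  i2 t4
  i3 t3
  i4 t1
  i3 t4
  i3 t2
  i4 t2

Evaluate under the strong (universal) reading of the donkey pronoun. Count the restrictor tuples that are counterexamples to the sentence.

"her" takes "an intern" as antecedent and "it" takes "a task"; both are donkey pronouns co-varying with the restrictor.
Strong reading: for every (m,t,i) with gave(m,t,i), finished(i,t).
Restrictor triples: (m1,t3,i3)→finished(i3,t3) ✓  (m1,t4,i4)→finished(i4,t4) ✗  (m2,t4,i2)→finished(i2,t4) ✓  (m3,t3,i3)→finished(i3,t3) ✓  (m3,t4,i3)→finished(i3,t4) ✓  (m4,t4,i4)→finished(i4,t4) ✗
Counterexamples (restrictor triples failing the scope): 2.

2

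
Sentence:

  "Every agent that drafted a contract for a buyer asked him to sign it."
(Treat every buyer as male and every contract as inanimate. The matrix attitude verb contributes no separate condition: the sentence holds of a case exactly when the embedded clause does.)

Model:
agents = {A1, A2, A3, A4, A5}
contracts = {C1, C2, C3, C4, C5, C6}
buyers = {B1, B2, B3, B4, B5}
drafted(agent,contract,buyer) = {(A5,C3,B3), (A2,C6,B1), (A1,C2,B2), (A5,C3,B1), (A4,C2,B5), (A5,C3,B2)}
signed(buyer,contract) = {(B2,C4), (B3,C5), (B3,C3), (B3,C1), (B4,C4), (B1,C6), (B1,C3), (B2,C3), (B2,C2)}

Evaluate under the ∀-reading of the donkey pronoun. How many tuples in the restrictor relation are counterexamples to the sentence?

"him" takes "a buyer" as antecedent and "it" takes "a contract"; both are donkey pronouns co-varying with the restrictor.
Strong reading: for every (a,c,b) with drafted(a,c,b), signed(b,c).
Restrictor triples: (A1,C2,B2)→signed(B2,C2) ✓  (A2,C6,B1)→signed(B1,C6) ✓  (A4,C2,B5)→signed(B5,C2) ✗  (A5,C3,B1)→signed(B1,C3) ✓  (A5,C3,B2)→signed(B2,C3) ✓  (A5,C3,B3)→signed(B3,C3) ✓
Counterexamples (restrictor triples failing the scope): 1.

1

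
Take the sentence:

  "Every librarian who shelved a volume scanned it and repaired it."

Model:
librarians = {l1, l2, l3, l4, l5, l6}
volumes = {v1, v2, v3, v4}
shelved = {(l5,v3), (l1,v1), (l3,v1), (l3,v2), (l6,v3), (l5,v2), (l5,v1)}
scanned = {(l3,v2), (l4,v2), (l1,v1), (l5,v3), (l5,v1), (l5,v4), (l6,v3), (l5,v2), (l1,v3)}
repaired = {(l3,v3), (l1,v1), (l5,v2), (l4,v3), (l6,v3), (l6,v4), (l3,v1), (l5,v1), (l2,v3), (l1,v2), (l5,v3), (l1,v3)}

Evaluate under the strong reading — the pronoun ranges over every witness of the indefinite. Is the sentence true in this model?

"it" takes "a volume" as antecedent — a donkey pronoun bound across the clause boundary.
Strong reading: for every (l,v) with shelved(l,v), scanned(l,v) ∧ repaired(l,v).
Restrictor pairs: (l1,v1) ✓  (l3,v1) ✗  (l3,v2) ✗  (l5,v1) ✓  (l5,v2) ✓  (l5,v3) ✓  (l6,v3) ✓
Counterexample: (l3,v1) is in shelved but fails the scope.

False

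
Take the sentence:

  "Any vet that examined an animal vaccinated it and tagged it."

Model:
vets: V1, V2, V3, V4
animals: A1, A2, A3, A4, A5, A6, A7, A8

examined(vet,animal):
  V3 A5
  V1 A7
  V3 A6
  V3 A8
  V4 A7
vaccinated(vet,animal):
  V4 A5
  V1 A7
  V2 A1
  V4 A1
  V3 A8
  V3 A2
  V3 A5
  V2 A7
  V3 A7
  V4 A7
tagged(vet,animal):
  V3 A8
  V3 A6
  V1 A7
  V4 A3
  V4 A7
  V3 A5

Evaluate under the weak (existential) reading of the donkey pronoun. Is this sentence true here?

True

"it" takes "an animal" as antecedent — a donkey pronoun bound across the clause boundary.
Weak reading: every vet v with some examined-animal has at least one examined-animal a such that vaccinated(v,a) ∧ tagged(v,a).
Per vet: V1:✓  V3:✓  V4:✓
Every vet in the restrictor has a witness.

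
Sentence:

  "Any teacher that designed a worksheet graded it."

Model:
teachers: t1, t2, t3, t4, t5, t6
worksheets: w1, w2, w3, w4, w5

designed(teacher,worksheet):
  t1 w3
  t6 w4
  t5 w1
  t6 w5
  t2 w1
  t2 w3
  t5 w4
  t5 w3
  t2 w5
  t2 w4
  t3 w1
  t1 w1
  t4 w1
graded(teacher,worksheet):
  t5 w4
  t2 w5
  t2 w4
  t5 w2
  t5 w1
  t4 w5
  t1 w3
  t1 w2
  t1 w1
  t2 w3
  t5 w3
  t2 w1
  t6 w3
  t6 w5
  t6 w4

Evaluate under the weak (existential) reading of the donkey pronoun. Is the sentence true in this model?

False

"it" takes "a worksheet" as antecedent — a donkey pronoun bound across the clause boundary.
Weak reading: every teacher t with some designed-worksheet has at least one designed-worksheet w such that graded(t,w).
Per teacher: t1:✓  t2:✓  t3:✗  t4:✗  t5:✓  t6:✓
t3 has no witness among its designed-worksheets.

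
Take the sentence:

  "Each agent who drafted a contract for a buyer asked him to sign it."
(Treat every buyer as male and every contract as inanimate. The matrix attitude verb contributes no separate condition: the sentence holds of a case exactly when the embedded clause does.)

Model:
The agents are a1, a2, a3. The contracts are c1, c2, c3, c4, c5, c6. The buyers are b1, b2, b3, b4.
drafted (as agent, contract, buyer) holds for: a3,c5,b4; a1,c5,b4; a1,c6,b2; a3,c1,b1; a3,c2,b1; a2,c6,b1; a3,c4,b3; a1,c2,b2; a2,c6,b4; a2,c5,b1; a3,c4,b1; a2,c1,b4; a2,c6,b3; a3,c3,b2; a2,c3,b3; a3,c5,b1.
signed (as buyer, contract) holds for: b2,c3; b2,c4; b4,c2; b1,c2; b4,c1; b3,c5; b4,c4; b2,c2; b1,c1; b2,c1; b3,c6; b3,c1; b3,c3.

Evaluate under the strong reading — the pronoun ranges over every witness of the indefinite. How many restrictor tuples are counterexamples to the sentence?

9

"him" takes "a buyer" as antecedent and "it" takes "a contract"; both are donkey pronouns co-varying with the restrictor.
Strong reading: for every (a,c,b) with drafted(a,c,b), signed(b,c).
Restrictor triples: (a1,c2,b2)→signed(b2,c2) ✓  (a1,c5,b4)→signed(b4,c5) ✗  (a1,c6,b2)→signed(b2,c6) ✗  (a2,c1,b4)→signed(b4,c1) ✓  (a2,c3,b3)→signed(b3,c3) ✓  (a2,c5,b1)→signed(b1,c5) ✗  (a2,c6,b1)→signed(b1,c6) ✗  (a2,c6,b3)→signed(b3,c6) ✓  (a2,c6,b4)→signed(b4,c6) ✗  (a3,c1,b1)→signed(b1,c1) ✓  (a3,c2,b1)→signed(b1,c2) ✓  (a3,c3,b2)→signed(b2,c3) ✓  (a3,c4,b1)→signed(b1,c4) ✗  (a3,c4,b3)→signed(b3,c4) ✗  (a3,c5,b1)→signed(b1,c5) ✗  (a3,c5,b4)→signed(b4,c5) ✗
Counterexamples (restrictor triples failing the scope): 9.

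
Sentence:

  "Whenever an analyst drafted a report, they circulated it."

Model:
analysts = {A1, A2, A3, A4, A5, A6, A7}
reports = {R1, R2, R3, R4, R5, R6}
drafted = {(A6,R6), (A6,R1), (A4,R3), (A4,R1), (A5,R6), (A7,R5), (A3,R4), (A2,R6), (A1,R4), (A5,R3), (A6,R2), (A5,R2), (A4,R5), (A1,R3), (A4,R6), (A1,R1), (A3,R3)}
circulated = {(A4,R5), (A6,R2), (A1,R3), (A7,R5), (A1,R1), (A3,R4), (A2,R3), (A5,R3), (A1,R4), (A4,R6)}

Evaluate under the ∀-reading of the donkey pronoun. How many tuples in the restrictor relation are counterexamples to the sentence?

"it" takes "a report" as antecedent — a donkey pronoun bound across the clause boundary.
Strong reading: for every (a,r) with drafted(a,r), circulated(a,r).
Restrictor pairs: (A1,R1) ✓  (A1,R3) ✓  (A1,R4) ✓  (A2,R6) ✗  (A3,R3) ✗  (A3,R4) ✓  (A4,R1) ✗  (A4,R3) ✗  (A4,R5) ✓  (A4,R6) ✓  (A5,R2) ✗  (A5,R3) ✓  (A5,R6) ✗  (A6,R1) ✗  (A6,R2) ✓  (A6,R6) ✗  (A7,R5) ✓
Counterexamples (restrictor pairs failing the scope): 8.

8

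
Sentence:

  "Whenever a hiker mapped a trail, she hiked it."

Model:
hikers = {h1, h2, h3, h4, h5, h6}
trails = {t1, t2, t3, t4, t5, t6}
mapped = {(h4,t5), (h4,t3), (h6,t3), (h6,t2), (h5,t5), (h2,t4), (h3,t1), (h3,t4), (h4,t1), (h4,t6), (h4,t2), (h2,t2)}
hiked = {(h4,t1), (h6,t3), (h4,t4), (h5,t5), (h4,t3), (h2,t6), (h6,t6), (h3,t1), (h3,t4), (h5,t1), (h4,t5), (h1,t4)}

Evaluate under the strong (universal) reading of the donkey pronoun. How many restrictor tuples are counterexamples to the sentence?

"it" takes "a trail" as antecedent — a donkey pronoun bound across the clause boundary.
Strong reading: for every (h,t) with mapped(h,t), hiked(h,t).
Restrictor pairs: (h2,t2) ✗  (h2,t4) ✗  (h3,t1) ✓  (h3,t4) ✓  (h4,t1) ✓  (h4,t2) ✗  (h4,t3) ✓  (h4,t5) ✓  (h4,t6) ✗  (h5,t5) ✓  (h6,t2) ✗  (h6,t3) ✓
Counterexamples (restrictor pairs failing the scope): 5.

5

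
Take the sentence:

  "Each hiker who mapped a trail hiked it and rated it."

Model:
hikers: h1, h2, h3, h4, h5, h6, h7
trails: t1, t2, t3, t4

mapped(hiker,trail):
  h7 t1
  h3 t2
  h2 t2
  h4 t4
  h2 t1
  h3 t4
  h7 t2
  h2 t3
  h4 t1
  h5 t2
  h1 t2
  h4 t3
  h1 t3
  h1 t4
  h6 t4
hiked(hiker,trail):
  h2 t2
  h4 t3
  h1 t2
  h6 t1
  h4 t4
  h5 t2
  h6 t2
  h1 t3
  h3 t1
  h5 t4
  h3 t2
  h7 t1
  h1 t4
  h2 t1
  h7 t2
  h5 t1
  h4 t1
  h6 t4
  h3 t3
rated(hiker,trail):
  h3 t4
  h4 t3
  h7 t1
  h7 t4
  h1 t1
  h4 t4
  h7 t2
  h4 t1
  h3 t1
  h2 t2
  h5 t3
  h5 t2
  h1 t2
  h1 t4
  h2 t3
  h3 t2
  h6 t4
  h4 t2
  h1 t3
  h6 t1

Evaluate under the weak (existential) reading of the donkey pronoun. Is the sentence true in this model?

True

"it" takes "a trail" as antecedent — a donkey pronoun bound across the clause boundary.
Weak reading: every hiker h with some mapped-trail has at least one mapped-trail t such that hiked(h,t) ∧ rated(h,t).
Per hiker: h1:✓  h2:✓  h3:✓  h4:✓  h5:✓  h6:✓  h7:✓
Every hiker in the restrictor has a witness.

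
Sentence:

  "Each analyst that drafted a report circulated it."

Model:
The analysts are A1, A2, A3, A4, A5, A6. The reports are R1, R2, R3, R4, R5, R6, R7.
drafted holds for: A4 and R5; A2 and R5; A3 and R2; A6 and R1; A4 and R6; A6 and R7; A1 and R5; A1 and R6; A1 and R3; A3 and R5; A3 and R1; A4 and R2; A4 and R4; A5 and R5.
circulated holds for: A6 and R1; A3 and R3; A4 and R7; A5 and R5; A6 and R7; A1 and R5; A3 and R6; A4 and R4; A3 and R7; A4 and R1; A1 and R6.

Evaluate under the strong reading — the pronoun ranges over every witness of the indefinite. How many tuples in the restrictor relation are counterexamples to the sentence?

"it" takes "a report" as antecedent — a donkey pronoun bound across the clause boundary.
Strong reading: for every (a,r) with drafted(a,r), circulated(a,r).
Restrictor pairs: (A1,R3) ✗  (A1,R5) ✓  (A1,R6) ✓  (A2,R5) ✗  (A3,R1) ✗  (A3,R2) ✗  (A3,R5) ✗  (A4,R2) ✗  (A4,R4) ✓  (A4,R5) ✗  (A4,R6) ✗  (A5,R5) ✓  (A6,R1) ✓  (A6,R7) ✓
Counterexamples (restrictor pairs failing the scope): 8.

8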